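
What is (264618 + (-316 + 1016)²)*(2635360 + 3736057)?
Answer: 4807985953706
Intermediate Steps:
(264618 + (-316 + 1016)²)*(2635360 + 3736057) = (264618 + 700²)*6371417 = (264618 + 490000)*6371417 = 754618*6371417 = 4807985953706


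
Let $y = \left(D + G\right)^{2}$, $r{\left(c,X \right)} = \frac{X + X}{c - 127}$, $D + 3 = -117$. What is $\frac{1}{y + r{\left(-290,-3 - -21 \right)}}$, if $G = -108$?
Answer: $\frac{139}{7225764} \approx 1.9237 \cdot 10^{-5}$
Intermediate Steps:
$D = -120$ ($D = -3 - 117 = -120$)
$r{\left(c,X \right)} = \frac{2 X}{-127 + c}$
$y = 51984$ ($y = \left(-120 - 108\right)^{2} = \left(-228\right)^{2} = 51984$)
$\frac{1}{y + r{\left(-290,-3 - -21 \right)}} = \frac{1}{51984 + \frac{2 \left(-3 - -21\right)}{-127 - 290}} = \frac{1}{51984 + \frac{2 \left(-3 + 21\right)}{-417}} = \frac{1}{51984 + 2 \cdot 18 \left(- \frac{1}{417}\right)} = \frac{1}{51984 - \frac{12}{139}} = \frac{1}{\frac{7225764}{139}} = \frac{139}{7225764}$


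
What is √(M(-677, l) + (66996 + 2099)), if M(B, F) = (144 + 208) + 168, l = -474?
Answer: 3*√7735 ≈ 263.85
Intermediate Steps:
M(B, F) = 520 (M(B, F) = 352 + 168 = 520)
√(M(-677, l) + (66996 + 2099)) = √(520 + (66996 + 2099)) = √(520 + 69095) = √69615 = 3*√7735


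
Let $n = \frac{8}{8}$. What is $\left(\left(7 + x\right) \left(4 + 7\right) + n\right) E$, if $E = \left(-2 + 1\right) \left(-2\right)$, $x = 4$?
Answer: $244$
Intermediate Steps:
$E = 2$ ($E = \left(-1\right) \left(-2\right) = 2$)
$n = 1$ ($n = 8 \cdot \frac{1}{8} = 1$)
$\left(\left(7 + x\right) \left(4 + 7\right) + n\right) E = \left(\left(7 + 4\right) \left(4 + 7\right) + 1\right) 2 = \left(11 \cdot 11 + 1\right) 2 = \left(121 + 1\right) 2 = 122 \cdot 2 = 244$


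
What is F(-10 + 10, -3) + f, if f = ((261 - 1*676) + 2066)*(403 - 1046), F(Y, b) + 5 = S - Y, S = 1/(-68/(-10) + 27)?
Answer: -179410057/169 ≈ -1.0616e+6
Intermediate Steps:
S = 5/169 (S = 1/(-68*(-1/10) + 27) = 1/(34/5 + 27) = 1/(169/5) = 5/169 ≈ 0.029586)
F(Y, b) = -840/169 - Y (F(Y, b) = -5 + (5/169 - Y) = -840/169 - Y)
f = -1061593 (f = ((261 - 676) + 2066)*(-643) = (-415 + 2066)*(-643) = 1651*(-643) = -1061593)
F(-10 + 10, -3) + f = (-840/169 - (-10 + 10)) - 1061593 = (-840/169 - 1*0) - 1061593 = (-840/169 + 0) - 1061593 = -840/169 - 1061593 = -179410057/169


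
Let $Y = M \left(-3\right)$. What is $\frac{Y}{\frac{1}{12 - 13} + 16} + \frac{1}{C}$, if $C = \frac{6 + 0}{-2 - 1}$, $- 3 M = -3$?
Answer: $- \frac{7}{10} \approx -0.7$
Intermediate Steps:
$M = 1$ ($M = \left(- \frac{1}{3}\right) \left(-3\right) = 1$)
$C = -2$ ($C = \frac{6}{-3} = 6 \left(- \frac{1}{3}\right) = -2$)
$Y = -3$ ($Y = 1 \left(-3\right) = -3$)
$\frac{Y}{\frac{1}{12 - 13} + 16} + \frac{1}{C} = \frac{1}{\frac{1}{12 - 13} + 16} \left(-3\right) + \frac{1}{-2} = \frac{1}{\frac{1}{-1} + 16} \left(-3\right) - \frac{1}{2} = \frac{1}{-1 + 16} \left(-3\right) - \frac{1}{2} = \frac{1}{15} \left(-3\right) - \frac{1}{2} = - \frac{1}{5} - \frac{1}{2} = - \frac{7}{10}$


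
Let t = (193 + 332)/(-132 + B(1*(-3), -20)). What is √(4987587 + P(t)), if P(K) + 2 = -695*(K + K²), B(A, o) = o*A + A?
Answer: √4958395 ≈ 2226.7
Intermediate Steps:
B(A, o) = A + A*o (B(A, o) = A*o + A = A + A*o)
t = -7 (t = (193 + 332)/(-132 + (1*(-3))*(1 - 20)) = 525/(-132 - 3*(-19)) = 525/(-132 + 57) = 525/(-75) = 525*(-1/75) = -7)
P(K) = -2 - 695*K - 695*K² (P(K) = -2 - 695*(K + K²) = -2 + (-695*K - 695*K²) = -2 - 695*K - 695*K²)
√(4987587 + P(t)) = √(4987587 + (-2 - 695*(-7) - 695*(-7)²)) = √(4987587 + (-2 + 4865 - 695*49)) = √(4987587 + (-2 + 4865 - 34055)) = √(4987587 - 29192) = √4958395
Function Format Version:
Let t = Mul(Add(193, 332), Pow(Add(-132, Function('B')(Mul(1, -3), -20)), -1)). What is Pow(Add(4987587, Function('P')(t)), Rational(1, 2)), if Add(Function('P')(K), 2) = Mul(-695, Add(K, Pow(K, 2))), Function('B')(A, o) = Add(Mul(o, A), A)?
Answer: Pow(4958395, Rational(1, 2)) ≈ 2226.7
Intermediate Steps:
Function('B')(A, o) = Add(A, Mul(A, o)) (Function('B')(A, o) = Add(Mul(A, o), A) = Add(A, Mul(A, o)))
t = -7 (t = Mul(Add(193, 332), Pow(Add(-132, Mul(Mul(1, -3), Add(1, -20))), -1)) = Mul(525, Pow(Add(-132, Mul(-3, -19)), -1)) = Mul(525, Pow(Add(-132, 57), -1)) = Mul(525, Pow(-75, -1)) = Mul(525, Rational(-1, 75)) = -7)
Function('P')(K) = Add(-2, Mul(-695, K), Mul(-695, Pow(K, 2))) (Function('P')(K) = Add(-2, Mul(-695, Add(K, Pow(K, 2)))) = Add(-2, Add(Mul(-695, K), Mul(-695, Pow(K, 2)))) = Add(-2, Mul(-695, K), Mul(-695, Pow(K, 2))))
Pow(Add(4987587, Function('P')(t)), Rational(1, 2)) = Pow(Add(4987587, Add(-2, Mul(-695, -7), Mul(-695, Pow(-7, 2)))), Rational(1, 2)) = Pow(Add(4987587, Add(-2, 4865, Mul(-695, 49))), Rational(1, 2)) = Pow(Add(4987587, Add(-2, 4865, -34055)), Rational(1, 2)) = Pow(Add(4987587, -29192), Rational(1, 2)) = Pow(4958395, Rational(1, 2))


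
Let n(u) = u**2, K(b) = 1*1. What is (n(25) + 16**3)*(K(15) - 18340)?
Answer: -86578419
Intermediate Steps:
K(b) = 1
(n(25) + 16**3)*(K(15) - 18340) = (25**2 + 16**3)*(1 - 18340) = (625 + 4096)*(-18339) = 4721*(-18339) = -86578419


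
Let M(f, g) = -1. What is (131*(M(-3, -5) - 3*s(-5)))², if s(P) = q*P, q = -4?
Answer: 63856081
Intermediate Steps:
s(P) = -4*P
(131*(M(-3, -5) - 3*s(-5)))² = (131*(-1 - (-12)*(-5)))² = (131*(-1 - 3*20))² = (131*(-1 - 60))² = (131*(-61))² = (-7991)² = 63856081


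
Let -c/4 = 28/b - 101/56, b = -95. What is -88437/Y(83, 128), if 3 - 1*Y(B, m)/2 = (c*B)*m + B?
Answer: 58810605/118702112 ≈ 0.49545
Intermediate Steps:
c = 11163/1330 (c = -4*(28/(-95) - 101/56) = -4*(28*(-1/95) - 101*1/56) = -4*(-28/95 - 101/56) = -4*(-11163/5320) = 11163/1330 ≈ 8.3932)
Y(B, m) = 6 - 2*B - 11163*B*m/665 (Y(B, m) = 6 - 2*((11163*B/1330)*m + B) = 6 - 2*(11163*B*m/1330 + B) = 6 - 2*(B + 11163*B*m/1330) = 6 + (-2*B - 11163*B*m/665) = 6 - 2*B - 11163*B*m/665)
-88437/Y(83, 128) = -88437/(6 - 2*83 - 11163/665*83*128) = -88437/(6 - 166 - 118595712/665) = -88437/(-118702112/665) = -88437*(-665/118702112) = 58810605/118702112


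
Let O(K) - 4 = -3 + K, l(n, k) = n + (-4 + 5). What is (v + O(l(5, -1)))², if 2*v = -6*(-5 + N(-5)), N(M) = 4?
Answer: 100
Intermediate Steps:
l(n, k) = 1 + n (l(n, k) = n + 1 = 1 + n)
O(K) = 1 + K (O(K) = 4 + (-3 + K) = 1 + K)
v = 3 (v = (-6*(-5 + 4))/2 = (-6*(-1))/2 = (½)*6 = 3)
(v + O(l(5, -1)))² = (3 + (1 + (1 + 5)))² = (3 + (1 + 6))² = (3 + 7)² = 10² = 100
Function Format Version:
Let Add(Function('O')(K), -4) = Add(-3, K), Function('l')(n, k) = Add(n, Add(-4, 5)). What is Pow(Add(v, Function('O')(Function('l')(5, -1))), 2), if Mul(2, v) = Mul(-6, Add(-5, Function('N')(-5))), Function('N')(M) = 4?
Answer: 100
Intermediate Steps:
Function('l')(n, k) = Add(1, n) (Function('l')(n, k) = Add(n, 1) = Add(1, n))
Function('O')(K) = Add(1, K) (Function('O')(K) = Add(4, Add(-3, K)) = Add(1, K))
v = 3 (v = Mul(Rational(1, 2), Mul(-6, Add(-5, 4))) = Mul(Rational(1, 2), Mul(-6, -1)) = Mul(Rational(1, 2), 6) = 3)
Pow(Add(v, Function('O')(Function('l')(5, -1))), 2) = Pow(Add(3, Add(1, Add(1, 5))), 2) = Pow(Add(3, Add(1, 6)), 2) = Pow(Add(3, 7), 2) = Pow(10, 2) = 100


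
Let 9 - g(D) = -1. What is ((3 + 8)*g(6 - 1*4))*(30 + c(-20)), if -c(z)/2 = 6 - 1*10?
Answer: 4180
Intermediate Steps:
g(D) = 10 (g(D) = 9 - 1*(-1) = 9 + 1 = 10)
c(z) = 8 (c(z) = -2*(6 - 1*10) = -2*(6 - 10) = -2*(-4) = 8)
((3 + 8)*g(6 - 1*4))*(30 + c(-20)) = ((3 + 8)*10)*(30 + 8) = (11*10)*38 = 110*38 = 4180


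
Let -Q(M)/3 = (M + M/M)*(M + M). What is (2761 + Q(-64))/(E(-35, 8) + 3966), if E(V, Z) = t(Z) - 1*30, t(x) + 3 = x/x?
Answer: -21431/3934 ≈ -5.4476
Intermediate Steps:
t(x) = -2 (t(x) = -3 + x/x = -3 + 1 = -2)
Q(M) = -6*M*(1 + M) (Q(M) = -3*(M + M/M)*(M + M) = -3*(M + 1)*2*M = -3*(1 + M)*2*M = -6*M*(1 + M))
E(V, Z) = -32 (E(V, Z) = -2 - 1*30 = -2 - 30 = -32)
(2761 + Q(-64))/(E(-35, 8) + 3966) = (2761 - 6*(-64)*(1 - 64))/(-32 + 3966) = (2761 - 6*(-64)*(-63))/3934 = (2761 - 24192)*(1/3934) = -21431*1/3934 = -21431/3934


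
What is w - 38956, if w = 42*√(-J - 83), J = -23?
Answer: -38956 + 84*I*√15 ≈ -38956.0 + 325.33*I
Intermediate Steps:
w = 84*I*√15 (w = 42*√(-1*(-23) - 83) = 42*√(23 - 83) = 42*√(-60) = 42*(2*I*√15) = 84*I*√15 ≈ 325.33*I)
w - 38956 = 84*I*√15 - 38956 = -38956 + 84*I*√15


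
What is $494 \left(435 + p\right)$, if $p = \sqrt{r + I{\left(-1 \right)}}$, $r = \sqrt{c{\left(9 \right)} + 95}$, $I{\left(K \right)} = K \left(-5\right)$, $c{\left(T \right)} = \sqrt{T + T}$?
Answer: $214890 + 494 \sqrt{5 + \sqrt{95 + 3 \sqrt{2}}} \approx 2.168 \cdot 10^{5}$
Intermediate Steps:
$c{\left(T \right)} = \sqrt{2} \sqrt{T}$ ($c{\left(T \right)} = \sqrt{2 T} = \sqrt{2} \sqrt{T}$)
$I{\left(K \right)} = - 5 K$
$r = \sqrt{95 + 3 \sqrt{2}}$ ($r = \sqrt{\sqrt{2} \sqrt{9} + 95} = \sqrt{\sqrt{2} \cdot 3 + 95} = \sqrt{3 \sqrt{2} + 95} = \sqrt{95 + 3 \sqrt{2}} \approx 9.9621$)
$p = \sqrt{5 + \sqrt{95 + 3 \sqrt{2}}}$ ($p = \sqrt{\sqrt{95 + 3 \sqrt{2}} - -5} = \sqrt{\sqrt{95 + 3 \sqrt{2}} + 5} = \sqrt{5 + \sqrt{95 + 3 \sqrt{2}}} \approx 3.8681$)
$494 \left(435 + p\right) = 494 \left(435 + \sqrt{5 + \sqrt{95 + 3 \sqrt{2}}}\right) = 214890 + 494 \sqrt{5 + \sqrt{95 + 3 \sqrt{2}}}$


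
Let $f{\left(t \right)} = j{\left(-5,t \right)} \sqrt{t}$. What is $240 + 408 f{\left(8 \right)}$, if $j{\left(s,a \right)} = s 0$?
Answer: $240$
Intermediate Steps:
$j{\left(s,a \right)} = 0$
$f{\left(t \right)} = 0$ ($f{\left(t \right)} = 0 \sqrt{t} = 0$)
$240 + 408 f{\left(8 \right)} = 240 + 408 \cdot 0 = 240 + 0 = 240$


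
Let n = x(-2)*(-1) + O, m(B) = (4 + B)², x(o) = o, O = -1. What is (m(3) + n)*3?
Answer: 150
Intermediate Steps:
n = 1 (n = -2*(-1) - 1 = 2 - 1 = 1)
(m(3) + n)*3 = ((4 + 3)² + 1)*3 = (7² + 1)*3 = (49 + 1)*3 = 50*3 = 150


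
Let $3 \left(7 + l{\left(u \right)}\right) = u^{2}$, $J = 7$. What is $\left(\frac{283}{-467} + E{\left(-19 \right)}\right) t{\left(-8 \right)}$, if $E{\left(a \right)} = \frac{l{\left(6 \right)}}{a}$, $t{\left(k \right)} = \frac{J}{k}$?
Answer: $\frac{6748}{8873} \approx 0.76051$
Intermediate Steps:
$t{\left(k \right)} = \frac{7}{k}$
$l{\left(u \right)} = -7 + \frac{u^{2}}{3}$
$E{\left(a \right)} = \frac{5}{a}$ ($E{\left(a \right)} = \frac{-7 + \frac{6^{2}}{3}}{a} = \frac{-7 + \frac{1}{3} \cdot 36}{a} = \frac{-7 + 12}{a} = \frac{5}{a}$)
$\left(\frac{283}{-467} + E{\left(-19 \right)}\right) t{\left(-8 \right)} = \left(\frac{283}{-467} + \frac{5}{-19}\right) \frac{7}{-8} = \left(283 \left(- \frac{1}{467}\right) + 5 \left(- \frac{1}{19}\right)\right) 7 \left(- \frac{1}{8}\right) = \left(- \frac{283}{467} - \frac{5}{19}\right) \left(- \frac{7}{8}\right) = \left(- \frac{7712}{8873}\right) \left(- \frac{7}{8}\right) = \frac{6748}{8873}$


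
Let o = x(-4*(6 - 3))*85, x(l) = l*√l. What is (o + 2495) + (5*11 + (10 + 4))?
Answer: 2564 - 2040*I*√3 ≈ 2564.0 - 3533.4*I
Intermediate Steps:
x(l) = l^(3/2)
o = -2040*I*√3 (o = (-4*(6 - 3))^(3/2)*85 = (-4*3)^(3/2)*85 = (-12)^(3/2)*85 = -24*I*√3*85 = -2040*I*√3 ≈ -3533.4*I)
(o + 2495) + (5*11 + (10 + 4)) = (-2040*I*√3 + 2495) + (5*11 + (10 + 4)) = (2495 - 2040*I*√3) + (55 + 14) = (2495 - 2040*I*√3) + 69 = 2564 - 2040*I*√3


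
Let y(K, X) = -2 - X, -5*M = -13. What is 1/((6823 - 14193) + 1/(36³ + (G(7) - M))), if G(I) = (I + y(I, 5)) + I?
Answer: -233302/1719435735 ≈ -0.00013569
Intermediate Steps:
M = 13/5 (M = -⅕*(-13) = 13/5 ≈ 2.6000)
G(I) = -7 + 2*I (G(I) = (I + (-2 - 1*5)) + I = (I + (-2 - 5)) + I = (I - 7) + I = (-7 + I) + I = -7 + 2*I)
1/((6823 - 14193) + 1/(36³ + (G(7) - M))) = 1/((6823 - 14193) + 1/(36³ + ((-7 + 2*7) - 1*13/5))) = 1/(-7370 + 1/(46656 + ((-7 + 14) - 13/5))) = 1/(-7370 + 1/(46656 + (7 - 13/5))) = 1/(-7370 + 1/(46656 + 22/5)) = 1/(-7370 + 1/(233302/5)) = 1/(-7370 + 5/233302) = 1/(-1719435735/233302) = -233302/1719435735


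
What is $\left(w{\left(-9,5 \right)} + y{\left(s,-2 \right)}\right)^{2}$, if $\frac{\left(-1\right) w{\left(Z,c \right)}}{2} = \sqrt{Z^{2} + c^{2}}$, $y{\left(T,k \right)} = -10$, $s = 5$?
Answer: $524 + 40 \sqrt{106} \approx 935.83$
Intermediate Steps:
$w{\left(Z,c \right)} = - 2 \sqrt{Z^{2} + c^{2}}$
$\left(w{\left(-9,5 \right)} + y{\left(s,-2 \right)}\right)^{2} = \left(- 2 \sqrt{\left(-9\right)^{2} + 5^{2}} - 10\right)^{2} = \left(- 2 \sqrt{81 + 25} - 10\right)^{2} = \left(- 2 \sqrt{106} - 10\right)^{2} = \left(-10 - 2 \sqrt{106}\right)^{2}$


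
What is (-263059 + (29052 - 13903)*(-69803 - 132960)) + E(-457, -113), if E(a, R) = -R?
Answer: -3071919633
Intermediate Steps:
(-263059 + (29052 - 13903)*(-69803 - 132960)) + E(-457, -113) = (-263059 + (29052 - 13903)*(-69803 - 132960)) - 1*(-113) = (-263059 + 15149*(-202763)) + 113 = (-263059 - 3071656687) + 113 = -3071919746 + 113 = -3071919633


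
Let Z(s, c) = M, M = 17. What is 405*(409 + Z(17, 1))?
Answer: 172530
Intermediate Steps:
Z(s, c) = 17
405*(409 + Z(17, 1)) = 405*(409 + 17) = 405*426 = 172530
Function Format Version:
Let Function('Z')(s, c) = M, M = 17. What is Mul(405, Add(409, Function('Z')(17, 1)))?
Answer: 172530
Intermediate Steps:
Function('Z')(s, c) = 17
Mul(405, Add(409, Function('Z')(17, 1))) = Mul(405, Add(409, 17)) = Mul(405, 426) = 172530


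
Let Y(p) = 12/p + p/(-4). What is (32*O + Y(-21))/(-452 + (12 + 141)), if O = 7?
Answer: -6403/8372 ≈ -0.76481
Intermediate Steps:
Y(p) = 12/p - p/4 (Y(p) = 12/p + p*(-¼) = 12/p - p/4)
(32*O + Y(-21))/(-452 + (12 + 141)) = (32*7 + (12/(-21) - ¼*(-21)))/(-452 + (12 + 141)) = (224 + (12*(-1/21) + 21/4))/(-452 + 153) = (224 + (-4/7 + 21/4))/(-299) = (224 + 131/28)*(-1/299) = (6403/28)*(-1/299) = -6403/8372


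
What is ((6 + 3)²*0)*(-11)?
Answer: 0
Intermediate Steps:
((6 + 3)²*0)*(-11) = (9²*0)*(-11) = (81*0)*(-11) = 0*(-11) = 0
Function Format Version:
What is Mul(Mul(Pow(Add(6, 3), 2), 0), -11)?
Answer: 0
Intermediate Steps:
Mul(Mul(Pow(Add(6, 3), 2), 0), -11) = Mul(Mul(Pow(9, 2), 0), -11) = Mul(Mul(81, 0), -11) = Mul(0, -11) = 0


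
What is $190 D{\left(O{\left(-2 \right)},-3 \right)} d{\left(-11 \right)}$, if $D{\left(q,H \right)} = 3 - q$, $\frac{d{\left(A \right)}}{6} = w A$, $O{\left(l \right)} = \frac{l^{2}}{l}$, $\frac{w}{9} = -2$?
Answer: $1128600$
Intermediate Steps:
$w = -18$ ($w = 9 \left(-2\right) = -18$)
$O{\left(l \right)} = l$
$d{\left(A \right)} = - 108 A$ ($d{\left(A \right)} = 6 \left(- 18 A\right) = - 108 A$)
$190 D{\left(O{\left(-2 \right)},-3 \right)} d{\left(-11 \right)} = 190 \left(3 - -2\right) \left(\left(-108\right) \left(-11\right)\right) = 190 \left(3 + 2\right) 1188 = 190 \cdot 5 \cdot 1188 = 950 \cdot 1188 = 1128600$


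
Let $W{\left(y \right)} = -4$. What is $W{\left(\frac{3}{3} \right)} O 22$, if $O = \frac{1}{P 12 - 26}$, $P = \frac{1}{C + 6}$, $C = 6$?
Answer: $\frac{88}{25} \approx 3.52$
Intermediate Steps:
$P = \frac{1}{12}$ ($P = \frac{1}{6 + 6} = \frac{1}{12} \approx 0.083333$)
$O = - \frac{1}{25}$ ($O = \frac{1}{\frac{1}{12} \cdot 12 - 26} = \frac{1}{1 - 26} = \frac{1}{-25} = - \frac{1}{25} \approx -0.04$)
$W{\left(\frac{3}{3} \right)} O 22 = \left(-4\right) \left(- \frac{1}{25}\right) 22 = \frac{4}{25} \cdot 22 = \frac{88}{25}$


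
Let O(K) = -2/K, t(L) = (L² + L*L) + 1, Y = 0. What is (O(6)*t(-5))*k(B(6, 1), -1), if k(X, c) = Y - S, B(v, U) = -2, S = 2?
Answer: 34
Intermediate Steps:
k(X, c) = -2 (k(X, c) = 0 - 1*2 = 0 - 2 = -2)
t(L) = 1 + 2*L² (t(L) = (L² + L²) + 1 = 2*L² + 1 = 1 + 2*L²)
(O(6)*t(-5))*k(B(6, 1), -1) = ((-2/6)*(1 + 2*(-5)²))*(-2) = ((-2*⅙)*(1 + 2*25))*(-2) = -(1 + 50)/3*(-2) = -⅓*51*(-2) = -17*(-2) = 34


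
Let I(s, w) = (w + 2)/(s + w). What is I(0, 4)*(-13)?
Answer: -39/2 ≈ -19.500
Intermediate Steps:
I(s, w) = (2 + w)/(s + w)
I(0, 4)*(-13) = ((2 + 4)/(0 + 4))*(-13) = (6/4)*(-13) = ((¼)*6)*(-13) = (3/2)*(-13) = -39/2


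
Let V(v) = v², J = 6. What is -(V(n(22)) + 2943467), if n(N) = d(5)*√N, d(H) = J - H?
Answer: -2943489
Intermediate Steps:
d(H) = 6 - H
n(N) = √N (n(N) = (6 - 1*5)*√N = (6 - 5)*√N = 1*√N = √N)
-(V(n(22)) + 2943467) = -((√22)² + 2943467) = -(22 + 2943467) = -1*2943489 = -2943489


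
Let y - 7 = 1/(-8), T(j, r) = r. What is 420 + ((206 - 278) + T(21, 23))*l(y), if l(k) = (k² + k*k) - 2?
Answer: -131649/32 ≈ -4114.0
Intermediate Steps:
y = 55/8 (y = 7 + 1/(-8) = 7 + 1*(-⅛) = 7 - ⅛ = 55/8 ≈ 6.8750)
l(k) = -2 + 2*k² (l(k) = (k² + k²) - 2 = 2*k² - 2 = -2 + 2*k²)
420 + ((206 - 278) + T(21, 23))*l(y) = 420 + ((206 - 278) + 23)*(-2 + 2*(55/8)²) = 420 + (-72 + 23)*(-2 + 2*(3025/64)) = 420 - 49*(-2 + 3025/32) = 420 - 49*2961/32 = 420 - 145089/32 = -131649/32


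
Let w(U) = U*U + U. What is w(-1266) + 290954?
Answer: 1892444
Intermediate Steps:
w(U) = U + U**2 (w(U) = U**2 + U = U + U**2)
w(-1266) + 290954 = -1266*(1 - 1266) + 290954 = -1266*(-1265) + 290954 = 1601490 + 290954 = 1892444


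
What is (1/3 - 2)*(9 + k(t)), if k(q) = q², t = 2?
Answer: -65/3 ≈ -21.667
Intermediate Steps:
(1/3 - 2)*(9 + k(t)) = (1/3 - 2)*(9 + 2²) = (1*(⅓) - 2)*(9 + 4) = (⅓ - 2)*13 = -5/3*13 = -65/3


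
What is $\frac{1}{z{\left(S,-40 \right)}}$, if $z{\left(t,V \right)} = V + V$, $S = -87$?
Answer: $- \frac{1}{80} \approx -0.0125$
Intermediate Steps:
$z{\left(t,V \right)} = 2 V$
$\frac{1}{z{\left(S,-40 \right)}} = \frac{1}{2 \left(-40\right)} = \frac{1}{-80} = - \frac{1}{80}$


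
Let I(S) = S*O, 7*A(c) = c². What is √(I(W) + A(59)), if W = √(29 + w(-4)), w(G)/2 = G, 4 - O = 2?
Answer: √(24367 + 98*√21)/7 ≈ 22.504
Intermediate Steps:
O = 2 (O = 4 - 1*2 = 4 - 2 = 2)
w(G) = 2*G
A(c) = c²/7
W = √21 (W = √(29 + 2*(-4)) = √(29 - 8) = √21 ≈ 4.5826)
I(S) = 2*S (I(S) = S*2 = 2*S)
√(I(W) + A(59)) = √(2*√21 + (⅐)*59²) = √(2*√21 + (⅐)*3481) = √(2*√21 + 3481/7) = √(3481/7 + 2*√21)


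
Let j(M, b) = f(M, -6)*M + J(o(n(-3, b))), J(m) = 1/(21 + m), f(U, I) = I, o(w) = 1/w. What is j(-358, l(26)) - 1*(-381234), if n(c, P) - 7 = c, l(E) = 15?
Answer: 32587474/85 ≈ 3.8338e+5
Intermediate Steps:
n(c, P) = 7 + c
j(M, b) = 4/85 - 6*M (j(M, b) = -6*M + 1/(21 + 1/(7 - 3)) = -6*M + 1/(21 + 1/4) = -6*M + 1/(85/4) = -6*M + 4/85 = 4/85 - 6*M)
j(-358, l(26)) - 1*(-381234) = (4/85 - 6*(-358)) - 1*(-381234) = (4/85 + 2148) + 381234 = 182584/85 + 381234 = 32587474/85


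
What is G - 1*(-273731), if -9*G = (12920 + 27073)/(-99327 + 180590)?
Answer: 66732593428/243789 ≈ 2.7373e+5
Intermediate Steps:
G = -13331/243789 (G = -(12920 + 27073)/(9*(-99327 + 180590)) = -13331/(3*81263) = -⅑*39993/81263 = -13331/243789 ≈ -0.054683)
G - 1*(-273731) = -13331/243789 - 1*(-273731) = -13331/243789 + 273731 = 66732593428/243789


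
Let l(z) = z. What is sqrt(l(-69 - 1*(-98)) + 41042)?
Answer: sqrt(41071) ≈ 202.66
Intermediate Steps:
sqrt(l(-69 - 1*(-98)) + 41042) = sqrt((-69 - 1*(-98)) + 41042) = sqrt((-69 + 98) + 41042) = sqrt(29 + 41042) = sqrt(41071)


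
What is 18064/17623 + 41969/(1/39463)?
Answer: 29187611726145/17623 ≈ 1.6562e+9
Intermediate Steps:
18064/17623 + 41969/(1/39463) = 18064*(1/17623) + 41969/(1/39463) = 18064/17623 + 41969*39463 = 18064/17623 + 1656222647 = 29187611726145/17623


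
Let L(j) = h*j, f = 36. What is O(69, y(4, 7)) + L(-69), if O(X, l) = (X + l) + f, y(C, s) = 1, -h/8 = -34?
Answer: -18662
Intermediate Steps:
h = 272 (h = -8*(-34) = 272)
L(j) = 272*j
O(X, l) = 36 + X + l (O(X, l) = (X + l) + 36 = 36 + X + l)
O(69, y(4, 7)) + L(-69) = (36 + 69 + 1) + 272*(-69) = 106 - 18768 = -18662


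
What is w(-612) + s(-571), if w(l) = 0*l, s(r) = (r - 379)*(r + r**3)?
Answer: 176861482900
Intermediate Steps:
s(r) = (-379 + r)*(r + r**3)
w(l) = 0
w(-612) + s(-571) = 0 - 571*(-379 - 571 + (-571)**3 - 379*(-571)**2) = 0 - 571*(-379 - 571 - 186169411 - 379*326041) = 0 - 571*(-379 - 571 - 186169411 - 123569539) = 0 - 571*(-309739900) = 0 + 176861482900 = 176861482900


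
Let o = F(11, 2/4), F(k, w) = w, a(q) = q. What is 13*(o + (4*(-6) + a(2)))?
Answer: -559/2 ≈ -279.50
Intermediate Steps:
o = ½ (o = 2/4 = 2*(¼) = ½ ≈ 0.50000)
13*(o + (4*(-6) + a(2))) = 13*(½ + (4*(-6) + 2)) = 13*(½ + (-24 + 2)) = 13*(½ - 22) = 13*(-43/2) = -559/2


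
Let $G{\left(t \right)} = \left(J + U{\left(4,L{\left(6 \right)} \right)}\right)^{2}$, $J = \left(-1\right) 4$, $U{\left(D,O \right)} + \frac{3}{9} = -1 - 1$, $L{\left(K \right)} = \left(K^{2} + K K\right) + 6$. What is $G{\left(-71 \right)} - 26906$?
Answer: $- \frac{241793}{9} \approx -26866.0$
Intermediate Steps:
$L{\left(K \right)} = 6 + 2 K^{2}$ ($L{\left(K \right)} = \left(K^{2} + K^{2}\right) + 6 = 2 K^{2} + 6 = 6 + 2 K^{2}$)
$U{\left(D,O \right)} = - \frac{7}{3}$ ($U{\left(D,O \right)} = - \frac{1}{3} - 2 = - \frac{7}{3}$)
$J = -4$
$G{\left(t \right)} = \frac{361}{9}$ ($G{\left(t \right)} = \left(-4 - \frac{7}{3}\right)^{2} = \left(- \frac{19}{3}\right)^{2} = \frac{361}{9}$)
$G{\left(-71 \right)} - 26906 = \frac{361}{9} - 26906 = - \frac{241793}{9}$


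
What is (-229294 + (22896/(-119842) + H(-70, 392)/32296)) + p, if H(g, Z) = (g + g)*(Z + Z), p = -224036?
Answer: -109661883568106/241901077 ≈ -4.5333e+5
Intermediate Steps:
H(g, Z) = 4*Z*g (H(g, Z) = (2*g)*(2*Z) = 4*Z*g)
(-229294 + (22896/(-119842) + H(-70, 392)/32296)) + p = (-229294 + (22896/(-119842) + (4*392*(-70))/32296)) - 224036 = (-229294 + (22896*(-1/119842) - 109760*1/32296)) - 224036 = (-229294 + (-11448/59921 - 13720/4037)) - 224036 = (-229294 - 868331696/241901077) - 224036 = -55467333881334/241901077 - 224036 = -109661883568106/241901077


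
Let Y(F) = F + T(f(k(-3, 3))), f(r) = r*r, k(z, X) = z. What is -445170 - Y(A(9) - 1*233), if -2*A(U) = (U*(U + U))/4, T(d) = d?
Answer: -1779703/4 ≈ -4.4493e+5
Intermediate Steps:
f(r) = r²
A(U) = -U²/4 (A(U) = -U*(U + U)/(2*4) = -U*(2*U)/(2*4) = -2*U²/(2*4) = -U²/4)
Y(F) = 9 + F (Y(F) = F + (-3)² = F + 9 = 9 + F)
-445170 - Y(A(9) - 1*233) = -445170 - (9 + (-¼*9² - 1*233)) = -445170 - (9 + (-¼*81 - 233)) = -445170 - (9 + (-81/4 - 233)) = -445170 - (9 - 1013/4) = -445170 - 1*(-977/4) = -445170 + 977/4 = -1779703/4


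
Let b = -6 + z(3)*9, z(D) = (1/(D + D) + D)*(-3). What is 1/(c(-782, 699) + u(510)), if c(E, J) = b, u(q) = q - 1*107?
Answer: 2/623 ≈ 0.0032103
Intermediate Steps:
u(q) = -107 + q (u(q) = q - 107 = -107 + q)
z(D) = -3*D - 3/(2*D) (z(D) = (1/(2*D) + D)*(-3) = (D + 1/(2*D))*(-3) = -3*D - 3/(2*D))
b = -183/2 (b = -6 + (-3*3 - 3/2/3)*9 = -6 + (-9 - 3/2*⅓)*9 = -6 + (-9 - ½)*9 = -6 - 19/2*9 = -6 - 171/2 = -183/2 ≈ -91.500)
c(E, J) = -183/2
1/(c(-782, 699) + u(510)) = 1/(-183/2 + (-107 + 510)) = 1/(-183/2 + 403) = 1/(623/2) = 2/623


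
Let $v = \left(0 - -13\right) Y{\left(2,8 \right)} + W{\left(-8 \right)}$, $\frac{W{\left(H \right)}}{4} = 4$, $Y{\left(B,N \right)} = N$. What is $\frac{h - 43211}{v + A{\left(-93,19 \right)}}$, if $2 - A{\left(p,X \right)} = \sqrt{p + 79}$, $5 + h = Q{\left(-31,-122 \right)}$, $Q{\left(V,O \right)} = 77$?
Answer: $- \frac{2631479}{7449} - \frac{43139 i \sqrt{14}}{14898} \approx -353.27 - 10.834 i$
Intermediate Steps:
$h = 72$ ($h = -5 + 77 = 72$)
$W{\left(H \right)} = 16$ ($W{\left(H \right)} = 4 \cdot 4 = 16$)
$v = 120$ ($v = \left(0 - -13\right) 8 + 16 = \left(0 + 13\right) 8 + 16 = 13 \cdot 8 + 16 = 104 + 16 = 120$)
$A{\left(p,X \right)} = 2 - \sqrt{79 + p}$ ($A{\left(p,X \right)} = 2 - \sqrt{p + 79} = 2 - \sqrt{79 + p}$)
$\frac{h - 43211}{v + A{\left(-93,19 \right)}} = \frac{72 - 43211}{120 + \left(2 - \sqrt{79 - 93}\right)} = - \frac{43139}{120 + \left(2 - \sqrt{-14}\right)} = - \frac{43139}{120 + \left(2 - i \sqrt{14}\right)} = - \frac{43139}{122 - i \sqrt{14}}$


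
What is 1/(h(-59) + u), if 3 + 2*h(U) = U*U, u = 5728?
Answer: 1/7467 ≈ 0.00013392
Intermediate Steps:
h(U) = -3/2 + U²/2 (h(U) = -3/2 + (U*U)/2 = -3/2 + U²/2)
1/(h(-59) + u) = 1/((-3/2 + (½)*(-59)²) + 5728) = 1/((-3/2 + (½)*3481) + 5728) = 1/((-3/2 + 3481/2) + 5728) = 1/(1739 + 5728) = 1/7467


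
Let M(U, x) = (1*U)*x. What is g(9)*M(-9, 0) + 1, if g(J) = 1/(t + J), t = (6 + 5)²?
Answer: 1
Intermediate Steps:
t = 121 (t = 11² = 121)
g(J) = 1/(121 + J)
M(U, x) = U*x
g(9)*M(-9, 0) + 1 = (-9*0)/(121 + 9) + 1 = 0/130 + 1 = (1/130)*0 + 1 = 0 + 1 = 1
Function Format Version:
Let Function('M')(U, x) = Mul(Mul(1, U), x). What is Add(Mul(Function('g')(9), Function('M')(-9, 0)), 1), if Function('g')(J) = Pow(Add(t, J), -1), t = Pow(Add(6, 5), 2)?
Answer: 1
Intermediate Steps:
t = 121 (t = Pow(11, 2) = 121)
Function('g')(J) = Pow(Add(121, J), -1)
Function('M')(U, x) = Mul(U, x)
Add(Mul(Function('g')(9), Function('M')(-9, 0)), 1) = Add(Mul(Pow(Add(121, 9), -1), Mul(-9, 0)), 1) = Add(Mul(Pow(130, -1), 0), 1) = Add(Mul(Rational(1, 130), 0), 1) = Add(0, 1) = 1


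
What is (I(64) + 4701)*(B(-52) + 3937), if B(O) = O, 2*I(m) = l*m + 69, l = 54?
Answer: 50221395/2 ≈ 2.5111e+7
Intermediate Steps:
I(m) = 69/2 + 27*m (I(m) = (54*m + 69)/2 = (69 + 54*m)/2 = 69/2 + 27*m)
(I(64) + 4701)*(B(-52) + 3937) = ((69/2 + 27*64) + 4701)*(-52 + 3937) = ((69/2 + 1728) + 4701)*3885 = (3525/2 + 4701)*3885 = (12927/2)*3885 = 50221395/2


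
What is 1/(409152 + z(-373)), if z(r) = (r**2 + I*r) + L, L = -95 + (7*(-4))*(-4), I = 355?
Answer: 1/415883 ≈ 2.4045e-6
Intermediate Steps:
L = 17 (L = -95 - 28*(-4) = -95 + 112 = 17)
z(r) = 17 + r**2 + 355*r (z(r) = (r**2 + 355*r) + 17 = 17 + r**2 + 355*r)
1/(409152 + z(-373)) = 1/(409152 + (17 + (-373)**2 + 355*(-373))) = 1/(409152 + (17 + 139129 - 132415)) = 1/(409152 + 6731) = 1/415883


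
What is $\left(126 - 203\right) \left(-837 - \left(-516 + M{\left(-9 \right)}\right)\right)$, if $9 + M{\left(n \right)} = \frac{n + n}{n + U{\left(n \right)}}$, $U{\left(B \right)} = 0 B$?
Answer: $24178$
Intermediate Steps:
$U{\left(B \right)} = 0$
$M{\left(n \right)} = -7$ ($M{\left(n \right)} = -9 + \frac{n + n}{n + 0} = -9 + \frac{2 n}{n} = -9 + 2 = -7$)
$\left(126 - 203\right) \left(-837 - \left(-516 + M{\left(-9 \right)}\right)\right) = \left(126 - 203\right) \left(-837 + \left(516 - -7\right)\right) = - 77 \left(-837 + \left(516 + 7\right)\right) = - 77 \left(-837 + 523\right) = \left(-77\right) \left(-314\right) = 24178$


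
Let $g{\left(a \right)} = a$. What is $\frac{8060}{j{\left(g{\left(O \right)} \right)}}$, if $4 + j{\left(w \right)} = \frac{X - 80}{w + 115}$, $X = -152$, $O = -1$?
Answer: $- \frac{114855}{86} \approx -1335.5$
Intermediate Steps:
$j{\left(w \right)} = -4 - \frac{232}{115 + w}$ ($j{\left(w \right)} = -4 + \frac{-152 - 80}{w + 115} = -4 - \frac{232}{115 + w}$)
$\frac{8060}{j{\left(g{\left(O \right)} \right)}} = \frac{8060}{4 \frac{1}{115 - 1} \left(-173 - -1\right)} = \frac{8060}{4 \cdot \frac{1}{114} \left(-173 + 1\right)} = \frac{8060}{4 \cdot \frac{1}{114} \left(-172\right)} = \frac{8060}{- \frac{344}{57}} = 8060 \left(- \frac{57}{344}\right) = - \frac{114855}{86}$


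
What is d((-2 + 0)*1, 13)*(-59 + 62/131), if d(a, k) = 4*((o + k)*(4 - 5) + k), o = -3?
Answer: -92004/131 ≈ -702.32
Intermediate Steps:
d(a, k) = 12 (d(a, k) = 4*((-3 + k)*(4 - 5) + k) = 4*((-3 + k)*(-1) + k) = 4*((3 - k) + k) = 4*3 = 12)
d((-2 + 0)*1, 13)*(-59 + 62/131) = 12*(-59 + 62/131) = 12*(-7667/131) = -92004/131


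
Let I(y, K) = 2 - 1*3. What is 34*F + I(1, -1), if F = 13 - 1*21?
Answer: -273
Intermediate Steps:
I(y, K) = -1 (I(y, K) = 2 - 3 = -1)
F = -8 (F = 13 - 21 = -8)
34*F + I(1, -1) = 34*(-8) - 1 = -272 - 1 = -273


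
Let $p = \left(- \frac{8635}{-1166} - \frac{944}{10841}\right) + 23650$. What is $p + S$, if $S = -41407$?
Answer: $- \frac{20396975401}{1149146} \approx -17750.0$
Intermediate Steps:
$p = \frac{27185713021}{1149146}$ ($p = \left(\left(-8635\right) \left(- \frac{1}{1166}\right) - \frac{944}{10841}\right) + 23650 = \left(\frac{785}{106} - \frac{944}{10841}\right) + 23650 = \frac{8410121}{1149146} + 23650 = \frac{27185713021}{1149146} \approx 23657.0$)
$p + S = \frac{27185713021}{1149146} - 41407 = - \frac{20396975401}{1149146}$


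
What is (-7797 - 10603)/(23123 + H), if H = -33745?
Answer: 9200/5311 ≈ 1.7323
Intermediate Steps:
(-7797 - 10603)/(23123 + H) = (-7797 - 10603)/(23123 - 33745) = -18400/(-10622) = -18400*(-1/10622) = 9200/5311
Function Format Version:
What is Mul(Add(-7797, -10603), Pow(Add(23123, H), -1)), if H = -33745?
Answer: Rational(9200, 5311) ≈ 1.7323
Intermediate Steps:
Mul(Add(-7797, -10603), Pow(Add(23123, H), -1)) = Mul(Add(-7797, -10603), Pow(Add(23123, -33745), -1)) = Mul(-18400, Pow(-10622, -1)) = Mul(-18400, Rational(-1, 10622)) = Rational(9200, 5311)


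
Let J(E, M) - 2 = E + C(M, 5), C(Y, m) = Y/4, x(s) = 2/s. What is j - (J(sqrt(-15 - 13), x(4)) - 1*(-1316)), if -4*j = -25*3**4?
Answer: -6495/8 - 2*I*sqrt(7) ≈ -811.88 - 5.2915*I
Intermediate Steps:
C(Y, m) = Y/4 (C(Y, m) = Y*(1/4) = Y/4)
J(E, M) = 2 + E + M/4 (J(E, M) = 2 + (E + M/4) = 2 + E + M/4)
j = 2025/4 (j = -(-25)*3**4/4 = -(-25)*81/4 = -1/4*(-2025) = 2025/4 ≈ 506.25)
j - (J(sqrt(-15 - 13), x(4)) - 1*(-1316)) = 2025/4 - ((2 + sqrt(-15 - 13) + (2/4)/4) - 1*(-1316)) = 2025/4 - ((2 + sqrt(-28) + (2*(1/4))/4) + 1316) = 2025/4 - ((2 + 2*I*sqrt(7) + (1/4)*(1/2)) + 1316) = 2025/4 - ((2 + 2*I*sqrt(7) + 1/8) + 1316) = 2025/4 - ((17/8 + 2*I*sqrt(7)) + 1316) = 2025/4 - (10545/8 + 2*I*sqrt(7)) = 2025/4 + (-10545/8 - 2*I*sqrt(7)) = -6495/8 - 2*I*sqrt(7)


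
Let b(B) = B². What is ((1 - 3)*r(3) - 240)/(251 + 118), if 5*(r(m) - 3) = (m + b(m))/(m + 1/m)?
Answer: -2062/3075 ≈ -0.67057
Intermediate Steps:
r(m) = 3 + (m + m²)/(5*(m + 1/m)) (r(m) = 3 + ((m + m²)/(m + 1/m))/5 = 3 + (m + m²)/(5*(m + 1/m)))
((1 - 3)*r(3) - 240)/(251 + 118) = ((1 - 3)*((15 + 3³ + 16*3²)/(5*(1 + 3²))) - 240)/(251 + 118) = (-2*(15 + 27 + 16*9)/(5*(1 + 9)) - 240)/369 = (-2*(15 + 27 + 144)/(5*10) - 240)*(1/369) = (-2*186/(5*10) - 240)*(1/369) = (-2*93/25 - 240)*(1/369) = (-186/25 - 240)*(1/369) = -6186/25*1/369 = -2062/3075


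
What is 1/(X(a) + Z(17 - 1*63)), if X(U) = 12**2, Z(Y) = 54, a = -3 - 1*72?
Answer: 1/198 ≈ 0.0050505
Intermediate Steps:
a = -75 (a = -3 - 72 = -75)
X(U) = 144
1/(X(a) + Z(17 - 1*63)) = 1/(144 + 54) = 1/198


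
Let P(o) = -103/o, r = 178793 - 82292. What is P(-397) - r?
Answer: -38310794/397 ≈ -96501.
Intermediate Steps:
r = 96501
P(-397) - r = -103/(-397) - 1*96501 = -103*(-1/397) - 96501 = 103/397 - 96501 = -38310794/397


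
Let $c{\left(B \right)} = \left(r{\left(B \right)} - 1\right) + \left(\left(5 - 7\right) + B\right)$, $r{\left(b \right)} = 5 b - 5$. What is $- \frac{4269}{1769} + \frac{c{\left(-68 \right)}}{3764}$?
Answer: $- \frac{4201105}{1664629} \approx -2.5238$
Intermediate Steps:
$r{\left(b \right)} = -5 + 5 b$
$c{\left(B \right)} = -8 + 6 B$ ($c{\left(B \right)} = \left(\left(-5 + 5 B\right) - 1\right) + \left(\left(5 - 7\right) + B\right) = \left(-6 + 5 B\right) + \left(-2 + B\right) = -8 + 6 B$)
$- \frac{4269}{1769} + \frac{c{\left(-68 \right)}}{3764} = - \frac{4269}{1769} + \frac{-8 + 6 \left(-68\right)}{3764} = \left(-4269\right) \frac{1}{1769} + \left(-8 - 408\right) \frac{1}{3764} = - \frac{4269}{1769} - \frac{104}{941} = - \frac{4201105}{1664629}$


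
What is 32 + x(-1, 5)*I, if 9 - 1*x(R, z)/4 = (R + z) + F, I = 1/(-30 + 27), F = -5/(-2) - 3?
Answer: 74/3 ≈ 24.667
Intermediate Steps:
F = -½ (F = -5*(-½) - 3 = 5/2 - 3 = -½ ≈ -0.50000)
I = -⅓ (I = 1/(-3) = -⅓ ≈ -0.33333)
x(R, z) = 38 - 4*R - 4*z (x(R, z) = 36 - 4*((R + z) - ½) = 36 - 4*(-½ + R + z) = 36 + (2 - 4*R - 4*z) = 38 - 4*R - 4*z)
32 + x(-1, 5)*I = 32 + (38 - 4*(-1) - 4*5)*(-⅓) = 32 + (38 + 4 - 20)*(-⅓) = 32 + 22*(-⅓) = 32 - 22/3 = 74/3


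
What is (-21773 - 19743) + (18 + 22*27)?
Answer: -40904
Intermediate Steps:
(-21773 - 19743) + (18 + 22*27) = -41516 + (18 + 594) = -41516 + 612 = -40904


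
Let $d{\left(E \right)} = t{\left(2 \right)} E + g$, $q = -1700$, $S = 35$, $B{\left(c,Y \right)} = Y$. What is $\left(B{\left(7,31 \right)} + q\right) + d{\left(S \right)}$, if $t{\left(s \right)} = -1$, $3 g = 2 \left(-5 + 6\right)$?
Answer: $- \frac{5110}{3} \approx -1703.3$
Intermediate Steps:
$g = \frac{2}{3}$ ($g = \frac{2 \left(-5 + 6\right)}{3} = \frac{2 \cdot 1}{3} = \frac{1}{3} \cdot 2 = \frac{2}{3} \approx 0.66667$)
$d{\left(E \right)} = \frac{2}{3} - E$ ($d{\left(E \right)} = - E + \frac{2}{3} = \frac{2}{3} - E$)
$\left(B{\left(7,31 \right)} + q\right) + d{\left(S \right)} = \left(31 - 1700\right) + \left(\frac{2}{3} - 35\right) = -1669 + \left(\frac{2}{3} - 35\right) = -1669 - \frac{103}{3} = - \frac{5110}{3}$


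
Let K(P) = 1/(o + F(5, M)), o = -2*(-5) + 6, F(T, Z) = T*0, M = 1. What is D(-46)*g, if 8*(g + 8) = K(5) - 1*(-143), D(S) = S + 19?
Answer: -34155/128 ≈ -266.84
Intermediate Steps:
F(T, Z) = 0
o = 16 (o = 10 + 6 = 16)
D(S) = 19 + S
K(P) = 1/16 (K(P) = 1/(16 + 0) = 1/16)
g = 1265/128 (g = -8 + (1/16 - 1*(-143))/8 = -8 + (1/16 + 143)/8 = -8 + (⅛)*(2289/16) = -8 + 2289/128 = 1265/128 ≈ 9.8828)
D(-46)*g = (19 - 46)*(1265/128) = -27*1265/128 = -34155/128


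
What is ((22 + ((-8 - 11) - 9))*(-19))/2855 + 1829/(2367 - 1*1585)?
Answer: 5310943/2232610 ≈ 2.3788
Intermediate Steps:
((22 + ((-8 - 11) - 9))*(-19))/2855 + 1829/(2367 - 1*1585) = ((22 + (-19 - 9))*(-19))*(1/2855) + 1829/(2367 - 1585) = ((22 - 28)*(-19))*(1/2855) + 1829/782 = -6*(-19)*(1/2855) + 1829*(1/782) = 114*(1/2855) + 1829/782 = 114/2855 + 1829/782 = 5310943/2232610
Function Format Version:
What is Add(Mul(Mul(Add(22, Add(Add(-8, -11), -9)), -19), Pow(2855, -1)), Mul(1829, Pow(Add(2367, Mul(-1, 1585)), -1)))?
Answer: Rational(5310943, 2232610) ≈ 2.3788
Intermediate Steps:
Add(Mul(Mul(Add(22, Add(Add(-8, -11), -9)), -19), Pow(2855, -1)), Mul(1829, Pow(Add(2367, Mul(-1, 1585)), -1))) = Add(Mul(Mul(Add(22, Add(-19, -9)), -19), Rational(1, 2855)), Mul(1829, Pow(Add(2367, -1585), -1))) = Add(Mul(Mul(Add(22, -28), -19), Rational(1, 2855)), Mul(1829, Pow(782, -1))) = Add(Mul(Mul(-6, -19), Rational(1, 2855)), Mul(1829, Rational(1, 782))) = Add(Mul(114, Rational(1, 2855)), Rational(1829, 782)) = Add(Rational(114, 2855), Rational(1829, 782)) = Rational(5310943, 2232610)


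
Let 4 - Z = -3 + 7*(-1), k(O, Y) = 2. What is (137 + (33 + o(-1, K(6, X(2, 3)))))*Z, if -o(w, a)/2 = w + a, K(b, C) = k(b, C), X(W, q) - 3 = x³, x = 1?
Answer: 2352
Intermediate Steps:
X(W, q) = 4 (X(W, q) = 3 + 1³ = 3 + 1 = 4)
K(b, C) = 2
Z = 14 (Z = 4 - (-3 + 7*(-1)) = 4 - (-3 - 7) = 4 - 1*(-10) = 4 + 10 = 14)
o(w, a) = -2*a - 2*w (o(w, a) = -2*(w + a) = -2*(a + w) = -2*a - 2*w)
(137 + (33 + o(-1, K(6, X(2, 3)))))*Z = (137 + (33 + (-2*2 - 2*(-1))))*14 = (137 + (33 + (-4 + 2)))*14 = (137 + (33 - 2))*14 = (137 + 31)*14 = 168*14 = 2352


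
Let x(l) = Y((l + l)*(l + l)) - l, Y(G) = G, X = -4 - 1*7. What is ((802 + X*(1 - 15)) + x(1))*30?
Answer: 28770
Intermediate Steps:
X = -11 (X = -4 - 7 = -11)
x(l) = -l + 4*l**2 (x(l) = (l + l)*(l + l) - l = (2*l)*(2*l) - l = 4*l**2 - l = -l + 4*l**2)
((802 + X*(1 - 15)) + x(1))*30 = ((802 - 11*(1 - 15)) + 1*(-1 + 4*1))*30 = ((802 - 11*(-14)) + 1*(-1 + 4))*30 = ((802 + 154) + 1*3)*30 = (956 + 3)*30 = 959*30 = 28770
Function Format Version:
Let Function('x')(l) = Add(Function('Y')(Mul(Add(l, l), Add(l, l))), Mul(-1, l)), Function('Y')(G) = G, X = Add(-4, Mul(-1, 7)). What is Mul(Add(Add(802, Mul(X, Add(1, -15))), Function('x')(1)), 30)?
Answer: 28770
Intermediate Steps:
X = -11 (X = Add(-4, -7) = -11)
Function('x')(l) = Add(Mul(-1, l), Mul(4, Pow(l, 2))) (Function('x')(l) = Add(Mul(Add(l, l), Add(l, l)), Mul(-1, l)) = Add(Mul(Mul(2, l), Mul(2, l)), Mul(-1, l)) = Add(Mul(4, Pow(l, 2)), Mul(-1, l)) = Add(Mul(-1, l), Mul(4, Pow(l, 2))))
Mul(Add(Add(802, Mul(X, Add(1, -15))), Function('x')(1)), 30) = Mul(Add(Add(802, Mul(-11, Add(1, -15))), Mul(1, Add(-1, Mul(4, 1)))), 30) = Mul(Add(Add(802, Mul(-11, -14)), Mul(1, Add(-1, 4))), 30) = Mul(Add(Add(802, 154), Mul(1, 3)), 30) = Mul(Add(956, 3), 30) = Mul(959, 30) = 28770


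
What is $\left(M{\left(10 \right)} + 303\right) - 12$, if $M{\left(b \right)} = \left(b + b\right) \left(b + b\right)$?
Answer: $691$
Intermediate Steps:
$M{\left(b \right)} = 4 b^{2}$ ($M{\left(b \right)} = 2 b 2 b = 4 b^{2}$)
$\left(M{\left(10 \right)} + 303\right) - 12 = \left(4 \cdot 10^{2} + 303\right) - 12 = \left(4 \cdot 100 + 303\right) - 12 = \left(400 + 303\right) - 12 = 703 - 12 = 691$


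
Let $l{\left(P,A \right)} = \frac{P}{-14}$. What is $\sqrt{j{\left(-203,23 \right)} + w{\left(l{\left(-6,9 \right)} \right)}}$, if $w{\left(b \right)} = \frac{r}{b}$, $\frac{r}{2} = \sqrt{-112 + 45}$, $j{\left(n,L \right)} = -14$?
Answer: $\frac{\sqrt{-126 + 42 i \sqrt{67}}}{3} \approx 3.6526 + 5.2289 i$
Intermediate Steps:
$l{\left(P,A \right)} = - \frac{P}{14}$ ($l{\left(P,A \right)} = P \left(- \frac{1}{14}\right) = - \frac{P}{14}$)
$r = 2 i \sqrt{67}$ ($r = 2 \sqrt{-112 + 45} = 2 \sqrt{-67} = 2 i \sqrt{67} \approx 16.371 i$)
$w{\left(b \right)} = \frac{2 i \sqrt{67}}{b}$
$\sqrt{j{\left(-203,23 \right)} + w{\left(l{\left(-6,9 \right)} \right)}} = \sqrt{-14 + \frac{2 i \sqrt{67}}{\left(- \frac{1}{14}\right) \left(-6\right)}} = \sqrt{-14 + \frac{2 i \sqrt{67}}{\frac{3}{7}}} = \sqrt{-14 + 2 i \sqrt{67} \cdot \frac{7}{3}} = \sqrt{-14 + \frac{14 i \sqrt{67}}{3}}$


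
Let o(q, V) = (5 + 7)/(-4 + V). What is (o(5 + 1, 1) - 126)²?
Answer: 16900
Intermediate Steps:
o(q, V) = 12/(-4 + V)
(o(5 + 1, 1) - 126)² = (12/(-4 + 1) - 126)² = (12/(-3) - 126)² = (12*(-⅓) - 126)² = (-4 - 126)² = (-130)² = 16900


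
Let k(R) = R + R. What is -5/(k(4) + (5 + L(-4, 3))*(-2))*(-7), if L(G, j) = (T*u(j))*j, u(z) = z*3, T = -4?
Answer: 35/214 ≈ 0.16355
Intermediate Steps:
u(z) = 3*z
k(R) = 2*R
L(G, j) = -12*j² (L(G, j) = (-12*j)*j = -12*j²)
-5/(k(4) + (5 + L(-4, 3))*(-2))*(-7) = -5/(2*4 + (5 - 12*3²)*(-2))*(-7) = -5/(8 + (5 - 12*9)*(-2))*(-7) = -5/(8 + (5 - 108)*(-2))*(-7) = -5/(8 - 103*(-2))*(-7) = -5/(8 + 206)*(-7) = -5/214*(-7) = 35/214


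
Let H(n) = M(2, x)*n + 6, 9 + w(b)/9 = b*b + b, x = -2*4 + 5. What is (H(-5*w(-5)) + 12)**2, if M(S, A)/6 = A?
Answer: 79709184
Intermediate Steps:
x = -3 (x = -8 + 5 = -3)
M(S, A) = 6*A
w(b) = -81 + 9*b + 9*b**2 (w(b) = -81 + 9*(b*b + b) = -81 + 9*(b**2 + b) = -81 + 9*(b + b**2) = -81 + (9*b + 9*b**2) = -81 + 9*b + 9*b**2)
H(n) = 6 - 18*n (H(n) = (6*(-3))*n + 6 = -18*n + 6 = 6 - 18*n)
(H(-5*w(-5)) + 12)**2 = ((6 - (-90)*(-81 + 9*(-5) + 9*(-5)**2)) + 12)**2 = ((6 - (-90)*(-81 - 45 + 9*25)) + 12)**2 = ((6 - (-90)*(-81 - 45 + 225)) + 12)**2 = ((6 - (-90)*99) + 12)**2 = ((6 - 18*(-495)) + 12)**2 = ((6 + 8910) + 12)**2 = (8916 + 12)**2 = 8928**2 = 79709184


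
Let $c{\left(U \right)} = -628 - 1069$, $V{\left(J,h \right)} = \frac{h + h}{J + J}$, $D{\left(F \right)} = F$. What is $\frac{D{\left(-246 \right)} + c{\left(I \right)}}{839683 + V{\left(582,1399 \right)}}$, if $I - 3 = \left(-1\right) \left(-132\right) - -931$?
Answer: $- \frac{1130826}{488696905} \approx -0.002314$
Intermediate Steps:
$V{\left(J,h \right)} = \frac{h}{J}$ ($V{\left(J,h \right)} = \frac{2 h}{2 J} = 2 h \frac{1}{2 J} = \frac{h}{J}$)
$I = 1066$ ($I = 3 - -1063 = 3 + \left(132 + 931\right) = 3 + 1063 = 1066$)
$c{\left(U \right)} = -1697$ ($c{\left(U \right)} = -628 - 1069 = -1697$)
$\frac{D{\left(-246 \right)} + c{\left(I \right)}}{839683 + V{\left(582,1399 \right)}} = \frac{-246 - 1697}{839683 + \frac{1399}{582}} = - \frac{1943}{839683 + 1399 \cdot \frac{1}{582}} = - \frac{1943}{839683 + \frac{1399}{582}} = - \frac{1943}{\frac{488696905}{582}} = \left(-1943\right) \frac{582}{488696905} = - \frac{1130826}{488696905}$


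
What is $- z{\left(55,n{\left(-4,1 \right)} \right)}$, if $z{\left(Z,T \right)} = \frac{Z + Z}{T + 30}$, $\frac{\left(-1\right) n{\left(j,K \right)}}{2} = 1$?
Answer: $- \frac{55}{14} \approx -3.9286$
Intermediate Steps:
$n{\left(j,K \right)} = -2$ ($n{\left(j,K \right)} = \left(-2\right) 1 = -2$)
$z{\left(Z,T \right)} = \frac{2 Z}{30 + T}$
$- z{\left(55,n{\left(-4,1 \right)} \right)} = - \frac{2 \cdot 55}{30 - 2} = - \frac{2 \cdot 55}{28} = \left(-1\right) \frac{55}{14} = - \frac{55}{14}$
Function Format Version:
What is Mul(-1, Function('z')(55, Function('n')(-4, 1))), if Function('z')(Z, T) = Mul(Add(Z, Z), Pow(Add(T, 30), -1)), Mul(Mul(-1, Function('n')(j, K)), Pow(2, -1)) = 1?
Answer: Rational(-55, 14) ≈ -3.9286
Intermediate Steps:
Function('n')(j, K) = -2 (Function('n')(j, K) = Mul(-2, 1) = -2)
Function('z')(Z, T) = Mul(2, Z, Pow(Add(30, T), -1)) (Function('z')(Z, T) = Mul(Mul(2, Z), Pow(Add(30, T), -1)) = Mul(2, Z, Pow(Add(30, T), -1)))
Mul(-1, Function('z')(55, Function('n')(-4, 1))) = Mul(-1, Mul(2, 55, Pow(Add(30, -2), -1))) = Mul(-1, Mul(2, 55, Pow(28, -1))) = Mul(-1, Mul(2, 55, Rational(1, 28))) = Mul(-1, Rational(55, 14)) = Rational(-55, 14)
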